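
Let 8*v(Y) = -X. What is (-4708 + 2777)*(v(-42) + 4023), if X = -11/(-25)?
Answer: -1553661359/200 ≈ -7.7683e+6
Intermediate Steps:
X = 11/25 (X = -11*(-1/25) = 11/25 ≈ 0.44000)
v(Y) = -11/200 (v(Y) = (-1*11/25)/8 = (1/8)*(-11/25) = -11/200)
(-4708 + 2777)*(v(-42) + 4023) = (-4708 + 2777)*(-11/200 + 4023) = -1931*804589/200 = -1553661359/200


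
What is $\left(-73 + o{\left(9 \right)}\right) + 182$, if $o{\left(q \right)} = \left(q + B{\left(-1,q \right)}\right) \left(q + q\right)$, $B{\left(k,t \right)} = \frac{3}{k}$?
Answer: $217$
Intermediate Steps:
$o{\left(q \right)} = 2 q \left(-3 + q\right)$ ($o{\left(q \right)} = \left(q + \frac{3}{-1}\right) \left(q + q\right) = \left(q + 3 \left(-1\right)\right) 2 q = \left(q - 3\right) 2 q = \left(-3 + q\right) 2 q = 2 q \left(-3 + q\right)$)
$\left(-73 + o{\left(9 \right)}\right) + 182 = \left(-73 + 2 \cdot 9 \left(-3 + 9\right)\right) + 182 = \left(-73 + 2 \cdot 9 \cdot 6\right) + 182 = \left(-73 + 108\right) + 182 = 35 + 182 = 217$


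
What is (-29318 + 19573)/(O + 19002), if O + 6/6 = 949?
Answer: -1949/3990 ≈ -0.48847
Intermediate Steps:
O = 948 (O = -1 + 949 = 948)
(-29318 + 19573)/(O + 19002) = (-29318 + 19573)/(948 + 19002) = -9745/19950 = -9745*1/19950 = -1949/3990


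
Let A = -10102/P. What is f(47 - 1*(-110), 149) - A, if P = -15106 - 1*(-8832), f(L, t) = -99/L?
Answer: -1103570/492509 ≈ -2.2407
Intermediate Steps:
P = -6274 (P = -15106 + 8832 = -6274)
A = 5051/3137 (A = -10102/(-6274) = -10102*(-1/6274) = 5051/3137 ≈ 1.6101)
f(47 - 1*(-110), 149) - A = -99/(47 - 1*(-110)) - 1*5051/3137 = -99/(47 + 110) - 5051/3137 = -99/157 - 5051/3137 = -1103570/492509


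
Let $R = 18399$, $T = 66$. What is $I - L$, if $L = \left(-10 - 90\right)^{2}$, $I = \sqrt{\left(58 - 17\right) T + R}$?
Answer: $-10000 + 3 \sqrt{2345} \approx -9854.7$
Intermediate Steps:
$I = 3 \sqrt{2345}$ ($I = \sqrt{\left(58 - 17\right) 66 + 18399} = \sqrt{41 \cdot 66 + 18399} = \sqrt{2706 + 18399} = \sqrt{21105} = 3 \sqrt{2345} \approx 145.28$)
$L = 10000$ ($L = \left(-100\right)^{2} = 10000$)
$I - L = 3 \sqrt{2345} - 10000 = -10000 + 3 \sqrt{2345}$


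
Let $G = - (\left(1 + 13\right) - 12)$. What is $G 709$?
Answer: $-1418$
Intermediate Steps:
$G = -2$ ($G = - (14 - 12) = \left(-1\right) 2 = -2$)
$G 709 = \left(-2\right) 709 = -1418$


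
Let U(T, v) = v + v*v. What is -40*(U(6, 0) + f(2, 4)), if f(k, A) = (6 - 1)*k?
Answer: -400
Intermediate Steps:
f(k, A) = 5*k
U(T, v) = v + v²
-40*(U(6, 0) + f(2, 4)) = -40*(0*(1 + 0) + 5*2) = -40*(0*1 + 10) = -40*(0 + 10) = -40*10 = -400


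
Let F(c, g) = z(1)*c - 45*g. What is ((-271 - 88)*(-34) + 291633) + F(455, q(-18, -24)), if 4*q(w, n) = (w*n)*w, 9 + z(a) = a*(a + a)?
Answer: 388134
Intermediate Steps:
z(a) = -9 + 2*a**2 (z(a) = -9 + a*(a + a) = -9 + a*(2*a) = -9 + 2*a**2)
q(w, n) = n*w**2/4 (q(w, n) = ((w*n)*w)/4 = ((n*w)*w)/4 = (n*w**2)/4 = n*w**2/4)
F(c, g) = -45*g - 7*c (F(c, g) = (-9 + 2*1**2)*c - 45*g = (-9 + 2*1)*c - 45*g = (-9 + 2)*c - 45*g = -7*c - 45*g = -45*g - 7*c)
((-271 - 88)*(-34) + 291633) + F(455, q(-18, -24)) = ((-271 - 88)*(-34) + 291633) + (-45*(-24)*(-18)**2/4 - 7*455) = (-359*(-34) + 291633) + (-45*(-24)*324/4 - 3185) = (12206 + 291633) + (-45*(-1944) - 3185) = 303839 + (87480 - 3185) = 303839 + 84295 = 388134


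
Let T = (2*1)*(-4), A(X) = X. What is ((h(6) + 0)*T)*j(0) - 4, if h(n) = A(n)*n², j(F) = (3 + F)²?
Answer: -15556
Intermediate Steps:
T = -8 (T = 2*(-4) = -8)
h(n) = n³ (h(n) = n*n² = n³)
((h(6) + 0)*T)*j(0) - 4 = ((6³ + 0)*(-8))*(3 + 0)² - 4 = ((216 + 0)*(-8))*3² - 4 = (216*(-8))*9 - 4 = -1728*9 - 4 = -15552 - 4 = -15556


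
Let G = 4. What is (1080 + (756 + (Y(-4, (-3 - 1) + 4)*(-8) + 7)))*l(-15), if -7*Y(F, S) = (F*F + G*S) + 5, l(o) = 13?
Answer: 24271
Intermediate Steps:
Y(F, S) = -5/7 - 4*S/7 - F²/7 (Y(F, S) = -((F*F + 4*S) + 5)/7 = -((F² + 4*S) + 5)/7 = -(5 + F² + 4*S)/7 = -5/7 - 4*S/7 - F²/7)
(1080 + (756 + (Y(-4, (-3 - 1) + 4)*(-8) + 7)))*l(-15) = (1080 + (756 + ((-5/7 - 4*((-3 - 1) + 4)/7 - ⅐*(-4)²)*(-8) + 7)))*13 = (1080 + (756 + ((-5/7 - 4*(-4 + 4)/7 - ⅐*16)*(-8) + 7)))*13 = (1080 + (756 + ((-5/7 - 4/7*0 - 16/7)*(-8) + 7)))*13 = (1080 + (756 + ((-5/7 + 0 - 16/7)*(-8) + 7)))*13 = (1080 + (756 + (-3*(-8) + 7)))*13 = (1080 + (756 + (24 + 7)))*13 = (1080 + (756 + 31))*13 = (1080 + 787)*13 = 1867*13 = 24271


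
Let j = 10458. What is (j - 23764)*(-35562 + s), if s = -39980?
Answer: 1005161852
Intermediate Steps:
(j - 23764)*(-35562 + s) = (10458 - 23764)*(-35562 - 39980) = -13306*(-75542) = 1005161852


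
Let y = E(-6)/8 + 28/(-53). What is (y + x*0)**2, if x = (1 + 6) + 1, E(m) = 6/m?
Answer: 76729/179776 ≈ 0.42680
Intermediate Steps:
x = 8 (x = 7 + 1 = 8)
y = -277/424 (y = (6/(-6))/8 + 28/(-53) = (6*(-1/6))*(1/8) + 28*(-1/53) = -1*1/8 - 28/53 = -1/8 - 28/53 = -277/424 ≈ -0.65330)
(y + x*0)**2 = (-277/424 + 8*0)**2 = (-277/424 + 0)**2 = (-277/424)**2 = 76729/179776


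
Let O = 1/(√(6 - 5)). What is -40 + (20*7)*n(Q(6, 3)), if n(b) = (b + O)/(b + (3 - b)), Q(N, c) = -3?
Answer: -400/3 ≈ -133.33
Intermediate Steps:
O = 1 (O = 1/(√1) = 1/1 = 1)
n(b) = ⅓ + b/3 (n(b) = (b + 1)/(b + (3 - b)) = (1 + b)/3 = (1 + b)*(⅓) = ⅓ + b/3)
-40 + (20*7)*n(Q(6, 3)) = -40 + (20*7)*(⅓ + (⅓)*(-3)) = -40 + 140*(⅓ - 1) = -40 + 140*(-⅔) = -40 - 280/3 = -400/3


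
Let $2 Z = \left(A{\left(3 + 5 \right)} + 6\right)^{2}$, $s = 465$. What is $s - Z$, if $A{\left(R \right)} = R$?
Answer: $367$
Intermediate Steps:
$Z = 98$ ($Z = \frac{\left(\left(3 + 5\right) + 6\right)^{2}}{2} = \frac{\left(8 + 6\right)^{2}}{2} = \frac{14^{2}}{2} = \frac{1}{2} \cdot 196 = 98$)
$s - Z = 465 - 98 = 367$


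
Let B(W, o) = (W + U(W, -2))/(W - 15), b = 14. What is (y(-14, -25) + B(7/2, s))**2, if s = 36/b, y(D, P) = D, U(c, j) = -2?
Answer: 105625/529 ≈ 199.67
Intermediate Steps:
s = 18/7 (s = 36/14 = 36*(1/14) = 18/7 ≈ 2.5714)
B(W, o) = (-2 + W)/(-15 + W) (B(W, o) = (W - 2)/(W - 15) = (-2 + W)/(-15 + W))
(y(-14, -25) + B(7/2, s))**2 = (-14 + (-2 + 7/2)/(-15 + 7/2))**2 = (-14 + (3/2)/(-23/2))**2 = (-14 - 2/23*3/2)**2 = (-14 - 3/23)**2 = (-325/23)**2 = 105625/529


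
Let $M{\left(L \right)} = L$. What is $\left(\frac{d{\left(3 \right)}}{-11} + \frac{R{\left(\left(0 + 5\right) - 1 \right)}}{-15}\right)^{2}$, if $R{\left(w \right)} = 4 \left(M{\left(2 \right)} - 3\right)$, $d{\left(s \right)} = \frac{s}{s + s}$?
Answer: $\frac{5329}{108900} \approx 0.048935$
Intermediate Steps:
$d{\left(s \right)} = \frac{1}{2}$ ($d{\left(s \right)} = \frac{s}{2 s} = s \frac{1}{2 s} = \frac{1}{2}$)
$R{\left(w \right)} = -4$ ($R{\left(w \right)} = 4 \left(2 - 3\right) = 4 \left(-1\right) = -4$)
$\left(\frac{d{\left(3 \right)}}{-11} + \frac{R{\left(\left(0 + 5\right) - 1 \right)}}{-15}\right)^{2} = \left(\frac{1}{2 \left(-11\right)} - \frac{4}{-15}\right)^{2} = \left(\frac{1}{2} \left(- \frac{1}{11}\right) - - \frac{4}{15}\right)^{2} = \left(- \frac{1}{22} + \frac{4}{15}\right)^{2} = \left(\frac{73}{330}\right)^{2} = \frac{5329}{108900}$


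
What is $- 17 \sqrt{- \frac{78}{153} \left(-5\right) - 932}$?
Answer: $- \frac{i \sqrt{2417502}}{3} \approx - 518.28 i$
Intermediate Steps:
$- 17 \sqrt{- \frac{78}{153} \left(-5\right) - 932} = - 17 \sqrt{\left(-78\right) \frac{1}{153} \left(-5\right) - 932} = - 17 \sqrt{\left(- \frac{26}{51}\right) \left(-5\right) - 932} = - 17 \sqrt{\frac{130}{51} - 932} = - 17 \sqrt{- \frac{47402}{51}} = - 17 \frac{i \sqrt{2417502}}{51} = - \frac{i \sqrt{2417502}}{3}$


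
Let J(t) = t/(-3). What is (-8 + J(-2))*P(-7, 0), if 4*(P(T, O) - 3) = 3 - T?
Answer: -121/3 ≈ -40.333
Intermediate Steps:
J(t) = -t/3 (J(t) = t*(-1/3) = -t/3)
P(T, O) = 15/4 - T/4 (P(T, O) = 3 + (3 - T)/4 = 3 + (3/4 - T/4) = 15/4 - T/4)
(-8 + J(-2))*P(-7, 0) = (-8 - 1/3*(-2))*(15/4 - 1/4*(-7)) = (-8 + 2/3)*(15/4 + 7/4) = -22/3*11/2 = -121/3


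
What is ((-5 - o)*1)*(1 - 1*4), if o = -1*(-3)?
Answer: 24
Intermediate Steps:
o = 3
((-5 - o)*1)*(1 - 1*4) = ((-5 - 1*3)*1)*(1 - 1*4) = ((-5 - 3)*1)*(1 - 4) = -8*1*(-3) = -8*(-3) = 24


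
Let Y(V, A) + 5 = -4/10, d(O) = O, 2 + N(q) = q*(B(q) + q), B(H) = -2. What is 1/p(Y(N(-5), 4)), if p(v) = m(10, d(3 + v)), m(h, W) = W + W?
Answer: -5/24 ≈ -0.20833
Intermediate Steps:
N(q) = -2 + q*(-2 + q)
Y(V, A) = -27/5 (Y(V, A) = -5 - 4/10 = -5 - 4*1/10 = -5 - 2/5 = -27/5)
m(h, W) = 2*W
p(v) = 6 + 2*v (p(v) = 2*(3 + v) = 6 + 2*v)
1/p(Y(N(-5), 4)) = 1/(6 + 2*(-27/5)) = 1/(6 - 54/5) = 1/(-24/5) = -5/24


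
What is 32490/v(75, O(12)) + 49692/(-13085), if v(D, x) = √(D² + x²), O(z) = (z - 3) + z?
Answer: -49692/13085 + 5415*√674/337 ≈ 413.36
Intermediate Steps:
O(z) = -3 + 2*z (O(z) = (-3 + z) + z = -3 + 2*z)
32490/v(75, O(12)) + 49692/(-13085) = 32490/(√(75² + (-3 + 2*12)²)) + 49692/(-13085) = 32490/(√(5625 + (-3 + 24)²)) + 49692*(-1/13085) = 32490/(√(5625 + 21²)) - 49692/13085 = 32490/(√(5625 + 441)) - 49692/13085 = 32490/(√6066) - 49692/13085 = 32490/((3*√674)) - 49692/13085 = 32490*(√674/2022) - 49692/13085 = 5415*√674/337 - 49692/13085 = -49692/13085 + 5415*√674/337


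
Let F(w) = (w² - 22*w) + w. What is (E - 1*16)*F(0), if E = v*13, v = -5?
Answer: 0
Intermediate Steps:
E = -65 (E = -5*13 = -65)
F(w) = w² - 21*w
(E - 1*16)*F(0) = (-65 - 1*16)*(0*(-21 + 0)) = (-65 - 16)*(0*(-21)) = -81*0 = 0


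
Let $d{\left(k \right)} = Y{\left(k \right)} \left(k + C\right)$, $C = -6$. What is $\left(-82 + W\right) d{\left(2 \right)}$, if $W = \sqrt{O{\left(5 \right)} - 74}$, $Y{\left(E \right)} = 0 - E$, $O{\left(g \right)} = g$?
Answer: $-656 + 8 i \sqrt{69} \approx -656.0 + 66.453 i$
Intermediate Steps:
$Y{\left(E \right)} = - E$
$W = i \sqrt{69}$ ($W = \sqrt{5 - 74} = \sqrt{-69} = i \sqrt{69} \approx 8.3066 i$)
$d{\left(k \right)} = - k \left(-6 + k\right)$ ($d{\left(k \right)} = - k \left(k - 6\right) = - k \left(-6 + k\right)$)
$\left(-82 + W\right) d{\left(2 \right)} = \left(-82 + i \sqrt{69}\right) 2 \left(6 - 2\right) = \left(-82 + i \sqrt{69}\right) 2 \cdot 4 = \left(-82 + i \sqrt{69}\right) 8 = -656 + 8 i \sqrt{69}$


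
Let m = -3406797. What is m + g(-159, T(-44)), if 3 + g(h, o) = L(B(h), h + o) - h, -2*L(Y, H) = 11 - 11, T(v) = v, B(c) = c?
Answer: -3406641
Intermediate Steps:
L(Y, H) = 0 (L(Y, H) = -(11 - 11)/2 = -½*0 = 0)
g(h, o) = -3 - h (g(h, o) = -3 + (0 - h) = -3 - h)
m + g(-159, T(-44)) = -3406797 + (-3 - 1*(-159)) = -3406797 + (-3 + 159) = -3406797 + 156 = -3406641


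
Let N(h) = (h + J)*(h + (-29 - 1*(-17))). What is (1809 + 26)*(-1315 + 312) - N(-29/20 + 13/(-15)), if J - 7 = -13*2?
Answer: -6626916661/3600 ≈ -1.8408e+6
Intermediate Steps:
J = -19 (J = 7 - 13*2 = 7 - 26 = -19)
N(h) = (-19 + h)*(-12 + h) (N(h) = (h - 19)*(h + (-29 - 1*(-17))) = (-19 + h)*(h + (-29 + 17)) = (-19 + h)*(h - 12) = (-19 + h)*(-12 + h))
(1809 + 26)*(-1315 + 312) - N(-29/20 + 13/(-15)) = (1809 + 26)*(-1315 + 312) - (228 + (-29/20 + 13/(-15))² - 31*(-29/20 + 13/(-15))) = 1835*(-1003) - (228 + (-29*1/20 + 13*(-1/15))² - 31*(-29*1/20 + 13*(-1/15))) = -1840505 - (228 + (-29/20 - 13/15)² - 31*(-29/20 - 13/15)) = -1840505 - (228 + (-139/60)² - 31*(-139/60)) = -1840505 - (228 + 19321/3600 + 4309/60) = -1840505 - 1*1098661/3600 = -1840505 - 1098661/3600 = -6626916661/3600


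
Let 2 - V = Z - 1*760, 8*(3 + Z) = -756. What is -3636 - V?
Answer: -8991/2 ≈ -4495.5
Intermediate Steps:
Z = -195/2 (Z = -3 + (⅛)*(-756) = -3 - 189/2 = -195/2 ≈ -97.500)
V = 1719/2 (V = 2 - (-195/2 - 1*760) = 2 - (-195/2 - 760) = 2 - 1*(-1715/2) = 2 + 1715/2 = 1719/2 ≈ 859.50)
-3636 - V = -3636 - 1*1719/2 = -3636 - 1719/2 = -8991/2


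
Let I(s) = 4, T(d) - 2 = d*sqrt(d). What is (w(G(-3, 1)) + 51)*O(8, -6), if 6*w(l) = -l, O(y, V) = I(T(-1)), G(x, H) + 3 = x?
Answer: 208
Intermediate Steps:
T(d) = 2 + d**(3/2) (T(d) = 2 + d*sqrt(d) = 2 + d**(3/2))
G(x, H) = -3 + x
O(y, V) = 4
w(l) = -l/6 (w(l) = (-l)/6 = -l/6)
(w(G(-3, 1)) + 51)*O(8, -6) = (-(-3 - 3)/6 + 51)*4 = (-1/6*(-6) + 51)*4 = (1 + 51)*4 = 52*4 = 208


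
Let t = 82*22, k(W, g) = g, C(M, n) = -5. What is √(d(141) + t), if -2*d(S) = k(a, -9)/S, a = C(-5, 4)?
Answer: √15940426/94 ≈ 42.474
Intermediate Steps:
a = -5
d(S) = 9/(2*S) (d(S) = -(-9)/(2*S) = 9/(2*S))
t = 1804
√(d(141) + t) = √((9/2)/141 + 1804) = √((9/2)*(1/141) + 1804) = √(3/94 + 1804) = √(169579/94) = √15940426/94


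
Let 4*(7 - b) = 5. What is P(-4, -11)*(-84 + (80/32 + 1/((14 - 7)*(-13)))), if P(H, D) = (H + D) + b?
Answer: 548895/728 ≈ 753.98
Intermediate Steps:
b = 23/4 (b = 7 - ¼*5 = 7 - 5/4 = 23/4 ≈ 5.7500)
P(H, D) = 23/4 + D + H (P(H, D) = (H + D) + 23/4 = (D + H) + 23/4 = 23/4 + D + H)
P(-4, -11)*(-84 + (80/32 + 1/((14 - 7)*(-13)))) = (23/4 - 11 - 4)*(-84 + (80/32 + 1/((14 - 7)*(-13)))) = -37*(-84 + (80*(1/32) - 1/13/7))/4 = -37*(-84 + (5/2 + (⅐)*(-1/13)))/4 = -37*(-84 + (5/2 - 1/91))/4 = -37*(-84 + 453/182)/4 = -37/4*(-14835/182) = 548895/728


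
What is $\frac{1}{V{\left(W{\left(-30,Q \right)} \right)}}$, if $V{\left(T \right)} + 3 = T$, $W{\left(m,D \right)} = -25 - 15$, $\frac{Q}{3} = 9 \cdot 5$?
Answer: $- \frac{1}{43} \approx -0.023256$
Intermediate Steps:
$Q = 135$ ($Q = 3 \cdot 9 \cdot 5 = 3 \cdot 45 = 135$)
$W{\left(m,D \right)} = -40$
$V{\left(T \right)} = -3 + T$
$\frac{1}{V{\left(W{\left(-30,Q \right)} \right)}} = \frac{1}{-3 - 40} = \frac{1}{-43} = - \frac{1}{43}$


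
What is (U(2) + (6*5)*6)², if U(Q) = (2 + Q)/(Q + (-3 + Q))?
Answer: 33856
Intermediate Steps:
U(Q) = (2 + Q)/(-3 + 2*Q)
(U(2) + (6*5)*6)² = ((2 + 2)/(-3 + 2*2) + (6*5)*6)² = (4/(-3 + 4) + 30*6)² = (4/1 + 180)² = (1*4 + 180)² = (4 + 180)² = 184² = 33856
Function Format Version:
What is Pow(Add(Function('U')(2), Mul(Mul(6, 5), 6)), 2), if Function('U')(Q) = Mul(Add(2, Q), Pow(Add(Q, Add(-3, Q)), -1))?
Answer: 33856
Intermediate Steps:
Function('U')(Q) = Mul(Pow(Add(-3, Mul(2, Q)), -1), Add(2, Q)) (Function('U')(Q) = Mul(Add(2, Q), Pow(Add(-3, Mul(2, Q)), -1)) = Mul(Pow(Add(-3, Mul(2, Q)), -1), Add(2, Q)))
Pow(Add(Function('U')(2), Mul(Mul(6, 5), 6)), 2) = Pow(Add(Mul(Pow(Add(-3, Mul(2, 2)), -1), Add(2, 2)), Mul(Mul(6, 5), 6)), 2) = Pow(Add(Mul(Pow(Add(-3, 4), -1), 4), Mul(30, 6)), 2) = Pow(Add(Mul(Pow(1, -1), 4), 180), 2) = Pow(Add(Mul(1, 4), 180), 2) = Pow(Add(4, 180), 2) = Pow(184, 2) = 33856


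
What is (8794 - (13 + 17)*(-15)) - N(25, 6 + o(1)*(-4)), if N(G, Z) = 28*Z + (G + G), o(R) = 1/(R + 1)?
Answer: 9082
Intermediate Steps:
o(R) = 1/(1 + R)
N(G, Z) = 2*G + 28*Z (N(G, Z) = 28*Z + 2*G = 2*G + 28*Z)
(8794 - (13 + 17)*(-15)) - N(25, 6 + o(1)*(-4)) = (8794 - (13 + 17)*(-15)) - (2*25 + 28*(6 - 4/(1 + 1))) = (8794 - 30*(-15)) - (50 + 28*(6 - 4/2)) = (8794 - 1*(-450)) - (50 + 28*(6 + (½)*(-4))) = (8794 + 450) - (50 + 28*(6 - 2)) = 9244 - (50 + 28*4) = 9244 - (50 + 112) = 9244 - 1*162 = 9244 - 162 = 9082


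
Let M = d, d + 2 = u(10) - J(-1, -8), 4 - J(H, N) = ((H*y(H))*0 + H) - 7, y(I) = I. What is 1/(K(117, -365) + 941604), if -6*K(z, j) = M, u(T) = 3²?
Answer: 6/5649629 ≈ 1.0620e-6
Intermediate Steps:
u(T) = 9
J(H, N) = 11 - H (J(H, N) = 4 - (((H*H)*0 + H) - 7) = 4 - ((H²*0 + H) - 7) = 4 - ((0 + H) - 7) = 4 - (H - 7) = 4 - (-7 + H) = 4 + (7 - H) = 11 - H)
d = -5 (d = -2 + (9 - (11 - 1*(-1))) = -2 + (9 - (11 + 1)) = -2 + (9 - 1*12) = -2 + (9 - 12) = -2 - 3 = -5)
M = -5
K(z, j) = ⅚ (K(z, j) = -⅙*(-5) = ⅚)
1/(K(117, -365) + 941604) = 1/(⅚ + 941604) = 1/(5649629/6) = 6/5649629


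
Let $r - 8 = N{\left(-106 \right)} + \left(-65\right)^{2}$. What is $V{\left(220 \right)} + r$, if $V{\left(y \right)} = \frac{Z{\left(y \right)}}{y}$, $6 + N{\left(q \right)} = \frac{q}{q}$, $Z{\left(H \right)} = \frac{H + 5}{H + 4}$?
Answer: $\frac{41671213}{9856} \approx 4228.0$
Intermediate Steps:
$Z{\left(H \right)} = \frac{5 + H}{4 + H}$
$N{\left(q \right)} = -5$ ($N{\left(q \right)} = -6 + \frac{q}{q} = -6 + 1 = -5$)
$V{\left(y \right)} = \frac{5 + y}{y \left(4 + y\right)}$ ($V{\left(y \right)} = \frac{\frac{1}{4 + y} \left(5 + y\right)}{y} = \frac{5 + y}{y \left(4 + y\right)}$)
$r = 4228$ ($r = 8 - \left(5 - \left(-65\right)^{2}\right) = 8 + \left(-5 + 4225\right) = 8 + 4220 = 4228$)
$V{\left(220 \right)} + r = \frac{5 + 220}{220 \left(4 + 220\right)} + 4228 = \frac{1}{220} \cdot \frac{1}{224} \cdot 225 + 4228 = \frac{45}{9856} + 4228 = \frac{41671213}{9856}$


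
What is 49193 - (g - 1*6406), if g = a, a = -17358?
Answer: 72957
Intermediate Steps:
g = -17358
49193 - (g - 1*6406) = 49193 - (-17358 - 1*6406) = 49193 - (-17358 - 6406) = 49193 - 1*(-23764) = 49193 + 23764 = 72957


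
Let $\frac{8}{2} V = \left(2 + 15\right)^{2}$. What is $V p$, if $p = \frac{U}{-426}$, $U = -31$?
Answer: $\frac{8959}{1704} \approx 5.2576$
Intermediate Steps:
$p = \frac{31}{426}$ ($p = - \frac{31}{-426} = \left(-31\right) \left(- \frac{1}{426}\right) = \frac{31}{426} \approx 0.07277$)
$V = \frac{289}{4}$ ($V = \frac{\left(2 + 15\right)^{2}}{4} = \frac{17^{2}}{4} = \frac{1}{4} \cdot 289 = \frac{289}{4} \approx 72.25$)
$V p = \frac{289}{4} \cdot \frac{31}{426} = \frac{8959}{1704}$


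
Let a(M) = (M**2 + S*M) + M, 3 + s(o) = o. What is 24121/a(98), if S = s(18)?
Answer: 24121/11172 ≈ 2.1591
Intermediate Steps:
s(o) = -3 + o
S = 15 (S = -3 + 18 = 15)
a(M) = M**2 + 16*M (a(M) = (M**2 + 15*M) + M = M**2 + 16*M)
24121/a(98) = 24121/((98*(16 + 98))) = 24121/((98*114)) = 24121/11172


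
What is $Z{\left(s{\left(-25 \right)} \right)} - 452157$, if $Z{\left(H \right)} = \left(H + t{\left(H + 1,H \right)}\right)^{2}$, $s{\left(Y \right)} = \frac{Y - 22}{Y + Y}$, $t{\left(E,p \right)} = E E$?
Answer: $- \frac{2825842975919}{6250000} \approx -4.5214 \cdot 10^{5}$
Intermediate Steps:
$t{\left(E,p \right)} = E^{2}$
$s{\left(Y \right)} = \frac{-22 + Y}{2 Y}$
$Z{\left(H \right)} = \left(H + \left(1 + H\right)^{2}\right)^{2}$ ($Z{\left(H \right)} = \left(H + \left(H + 1\right)^{2}\right)^{2} = \left(H + \left(1 + H\right)^{2}\right)^{2}$)
$Z{\left(s{\left(-25 \right)} \right)} - 452157 = \left(\frac{-22 - 25}{2 \left(-25\right)} + \left(1 + \frac{-22 - 25}{2 \left(-25\right)}\right)^{2}\right)^{2} - 452157 = \left(\frac{1}{2} \left(- \frac{1}{25}\right) \left(-47\right) + \left(1 + \frac{1}{2} \left(- \frac{1}{25}\right) \left(-47\right)\right)^{2}\right)^{2} - 452157 = \left(\frac{47}{50} + \left(1 + \frac{47}{50}\right)^{2}\right)^{2} - 452157 = \left(\frac{47}{50} + \left(\frac{97}{50}\right)^{2}\right)^{2} - 452157 = \left(\frac{47}{50} + \frac{9409}{2500}\right)^{2} - 452157 = \left(\frac{11759}{2500}\right)^{2} - 452157 = \frac{138274081}{6250000} - 452157 = - \frac{2825842975919}{6250000}$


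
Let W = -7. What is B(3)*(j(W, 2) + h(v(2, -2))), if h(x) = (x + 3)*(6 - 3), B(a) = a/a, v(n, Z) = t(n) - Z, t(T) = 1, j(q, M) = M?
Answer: 20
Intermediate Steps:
v(n, Z) = 1 - Z
B(a) = 1
h(x) = 9 + 3*x (h(x) = (3 + x)*3 = 9 + 3*x)
B(3)*(j(W, 2) + h(v(2, -2))) = 1*(2 + (9 + 3*(1 - 1*(-2)))) = 1*(2 + (9 + 3*(1 + 2))) = 1*(2 + (9 + 3*3)) = 1*(2 + (9 + 9)) = 1*(2 + 18) = 1*20 = 20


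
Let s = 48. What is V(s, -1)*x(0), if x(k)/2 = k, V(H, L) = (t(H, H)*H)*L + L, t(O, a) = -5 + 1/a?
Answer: 0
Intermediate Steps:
V(H, L) = L + H*L*(-5 + 1/H) (V(H, L) = ((-5 + 1/H)*H)*L + L = (H*(-5 + 1/H))*L + L = H*L*(-5 + 1/H) + L = L + H*L*(-5 + 1/H))
x(k) = 2*k
V(s, -1)*x(0) = (-(2 - 5*48))*(2*0) = -(2 - 240)*0 = -1*(-238)*0 = 238*0 = 0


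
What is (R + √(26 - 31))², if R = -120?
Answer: (120 - I*√5)² ≈ 14395.0 - 536.66*I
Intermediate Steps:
(R + √(26 - 31))² = (-120 + √(26 - 31))² = (-120 + √(-5))² = (-120 + I*√5)²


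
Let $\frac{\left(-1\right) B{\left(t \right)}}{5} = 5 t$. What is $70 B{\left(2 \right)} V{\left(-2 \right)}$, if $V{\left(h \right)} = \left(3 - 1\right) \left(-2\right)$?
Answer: $14000$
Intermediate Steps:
$B{\left(t \right)} = - 25 t$ ($B{\left(t \right)} = - 5 \cdot 5 t = - 25 t$)
$V{\left(h \right)} = -4$ ($V{\left(h \right)} = 2 \left(-2\right) = -4$)
$70 B{\left(2 \right)} V{\left(-2 \right)} = 70 \left(\left(-25\right) 2\right) \left(-4\right) = 70 \left(-50\right) \left(-4\right) = \left(-3500\right) \left(-4\right) = 14000$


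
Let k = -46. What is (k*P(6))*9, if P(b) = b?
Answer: -2484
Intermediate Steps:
(k*P(6))*9 = -46*6*9 = -276*9 = -2484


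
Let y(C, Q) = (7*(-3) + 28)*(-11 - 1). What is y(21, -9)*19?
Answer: -1596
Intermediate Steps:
y(C, Q) = -84 (y(C, Q) = (-21 + 28)*(-12) = 7*(-12) = -84)
y(21, -9)*19 = -84*19 = -1596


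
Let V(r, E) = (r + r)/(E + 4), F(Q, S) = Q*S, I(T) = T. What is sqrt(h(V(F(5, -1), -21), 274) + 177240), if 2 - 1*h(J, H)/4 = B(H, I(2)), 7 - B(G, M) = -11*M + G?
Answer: 2*sqrt(44557) ≈ 422.17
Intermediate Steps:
B(G, M) = 7 - G + 11*M (B(G, M) = 7 - (-11*M + G) = 7 - (G - 11*M) = 7 + (-G + 11*M) = 7 - G + 11*M)
V(r, E) = 2*r/(4 + E) (V(r, E) = (2*r)/(4 + E) = 2*r/(4 + E))
h(J, H) = -108 + 4*H (h(J, H) = 8 - 4*(7 - H + 11*2) = 8 - 4*(7 - H + 22) = 8 - 4*(29 - H) = 8 + (-116 + 4*H) = -108 + 4*H)
sqrt(h(V(F(5, -1), -21), 274) + 177240) = sqrt((-108 + 4*274) + 177240) = sqrt((-108 + 1096) + 177240) = sqrt(988 + 177240) = sqrt(178228) = 2*sqrt(44557)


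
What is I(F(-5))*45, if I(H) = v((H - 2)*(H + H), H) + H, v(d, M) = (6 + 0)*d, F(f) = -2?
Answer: 4230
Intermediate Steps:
v(d, M) = 6*d
I(H) = H + 12*H*(-2 + H) (I(H) = 6*((H - 2)*(H + H)) + H = 6*((-2 + H)*(2*H)) + H = 6*(2*H*(-2 + H)) + H = 12*H*(-2 + H) + H = H + 12*H*(-2 + H))
I(F(-5))*45 = -2*(-23 + 12*(-2))*45 = -2*(-23 - 24)*45 = -2*(-47)*45 = 94*45 = 4230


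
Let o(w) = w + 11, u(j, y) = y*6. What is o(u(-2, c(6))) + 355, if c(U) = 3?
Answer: 384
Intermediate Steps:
u(j, y) = 6*y
o(w) = 11 + w
o(u(-2, c(6))) + 355 = (11 + 6*3) + 355 = (11 + 18) + 355 = 29 + 355 = 384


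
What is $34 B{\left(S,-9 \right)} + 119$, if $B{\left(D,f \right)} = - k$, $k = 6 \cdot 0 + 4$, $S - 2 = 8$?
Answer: $-17$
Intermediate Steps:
$S = 10$ ($S = 2 + 8 = 10$)
$k = 4$ ($k = 0 + 4 = 4$)
$B{\left(D,f \right)} = -4$ ($B{\left(D,f \right)} = \left(-1\right) 4 = -4$)
$34 B{\left(S,-9 \right)} + 119 = 34 \left(-4\right) + 119 = -136 + 119 = -17$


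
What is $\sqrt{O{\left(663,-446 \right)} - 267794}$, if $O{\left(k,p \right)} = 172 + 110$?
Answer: $2 i \sqrt{66878} \approx 517.22 i$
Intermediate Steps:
$O{\left(k,p \right)} = 282$
$\sqrt{O{\left(663,-446 \right)} - 267794} = \sqrt{282 - 267794} = \sqrt{-267512} = 2 i \sqrt{66878}$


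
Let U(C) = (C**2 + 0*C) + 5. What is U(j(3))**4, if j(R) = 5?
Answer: 810000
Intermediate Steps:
U(C) = 5 + C**2 (U(C) = (C**2 + 0) + 5 = C**2 + 5 = 5 + C**2)
U(j(3))**4 = (5 + 5**2)**4 = (5 + 25)**4 = 30**4 = 810000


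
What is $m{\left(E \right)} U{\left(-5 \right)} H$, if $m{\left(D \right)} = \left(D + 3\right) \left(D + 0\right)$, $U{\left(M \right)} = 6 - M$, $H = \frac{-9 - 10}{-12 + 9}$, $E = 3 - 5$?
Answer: $- \frac{418}{3} \approx -139.33$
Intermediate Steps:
$E = -2$
$H = \frac{19}{3}$ ($H = - \frac{19}{-3} = \left(-19\right) \left(- \frac{1}{3}\right) = \frac{19}{3} \approx 6.3333$)
$m{\left(D \right)} = D \left(3 + D\right)$ ($m{\left(D \right)} = \left(3 + D\right) D = D \left(3 + D\right)$)
$m{\left(E \right)} U{\left(-5 \right)} H = - 2 \left(3 - 2\right) \left(6 - -5\right) \frac{19}{3} = \left(-2\right) 1 \left(6 + 5\right) \frac{19}{3} = \left(-2\right) 11 \cdot \frac{19}{3} = \left(-22\right) \frac{19}{3} = - \frac{418}{3}$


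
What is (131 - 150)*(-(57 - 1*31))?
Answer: 494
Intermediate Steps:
(131 - 150)*(-(57 - 1*31)) = -(-19)*(57 - 31) = -(-19)*26 = -19*(-26) = 494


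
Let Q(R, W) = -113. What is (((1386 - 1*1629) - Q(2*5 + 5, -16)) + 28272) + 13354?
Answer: 41496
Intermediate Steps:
(((1386 - 1*1629) - Q(2*5 + 5, -16)) + 28272) + 13354 = (((1386 - 1*1629) - 1*(-113)) + 28272) + 13354 = (((1386 - 1629) + 113) + 28272) + 13354 = ((-243 + 113) + 28272) + 13354 = (-130 + 28272) + 13354 = 28142 + 13354 = 41496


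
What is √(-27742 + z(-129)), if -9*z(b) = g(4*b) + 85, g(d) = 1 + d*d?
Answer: 2*I*√129005/3 ≈ 239.45*I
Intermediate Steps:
g(d) = 1 + d²
z(b) = -86/9 - 16*b²/9 (z(b) = -((1 + (4*b)²) + 85)/9 = -((1 + 16*b²) + 85)/9 = -(86 + 16*b²)/9 = -86/9 - 16*b²/9)
√(-27742 + z(-129)) = √(-27742 + (-86/9 - 16/9*(-129)²)) = √(-27742 + (-86/9 - 16/9*16641)) = √(-27742 + (-86/9 - 29584)) = √(-27742 - 266342/9) = √(-516020/9) = 2*I*√129005/3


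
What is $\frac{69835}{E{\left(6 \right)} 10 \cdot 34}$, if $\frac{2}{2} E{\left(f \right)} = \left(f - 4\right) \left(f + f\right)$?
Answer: $\frac{13967}{1632} \approx 8.5582$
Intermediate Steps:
$E{\left(f \right)} = 2 f \left(-4 + f\right)$ ($E{\left(f \right)} = \left(f - 4\right) \left(f + f\right) = \left(-4 + f\right) 2 f = 2 f \left(-4 + f\right)$)
$\frac{69835}{E{\left(6 \right)} 10 \cdot 34} = \frac{69835}{2 \cdot 6 \left(-4 + 6\right) 10 \cdot 34} = \frac{69835}{2 \cdot 6 \cdot 2 \cdot 10 \cdot 34} = \frac{69835}{24 \cdot 10 \cdot 34} = \frac{69835}{240 \cdot 34} = \frac{69835}{8160} = 69835 \cdot \frac{1}{8160} = \frac{13967}{1632}$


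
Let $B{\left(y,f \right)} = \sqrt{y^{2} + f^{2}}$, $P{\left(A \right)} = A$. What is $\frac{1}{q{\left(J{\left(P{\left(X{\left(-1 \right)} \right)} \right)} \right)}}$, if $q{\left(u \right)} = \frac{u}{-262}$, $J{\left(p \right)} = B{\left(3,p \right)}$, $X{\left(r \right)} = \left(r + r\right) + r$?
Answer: $- \frac{131 \sqrt{2}}{3} \approx -61.754$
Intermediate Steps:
$X{\left(r \right)} = 3 r$ ($X{\left(r \right)} = 2 r + r = 3 r$)
$B{\left(y,f \right)} = \sqrt{f^{2} + y^{2}}$
$J{\left(p \right)} = \sqrt{9 + p^{2}}$ ($J{\left(p \right)} = \sqrt{p^{2} + 3^{2}} = \sqrt{p^{2} + 9} = \sqrt{9 + p^{2}}$)
$q{\left(u \right)} = - \frac{u}{262}$ ($q{\left(u \right)} = u \left(- \frac{1}{262}\right) = - \frac{u}{262}$)
$\frac{1}{q{\left(J{\left(P{\left(X{\left(-1 \right)} \right)} \right)} \right)}} = \frac{1}{\left(- \frac{1}{262}\right) \sqrt{9 + \left(3 \left(-1\right)\right)^{2}}} = \frac{1}{\left(- \frac{1}{262}\right) \sqrt{9 + \left(-3\right)^{2}}} = \frac{1}{\left(- \frac{1}{262}\right) \sqrt{9 + 9}} = \frac{1}{\left(- \frac{1}{262}\right) \sqrt{18}} = \frac{1}{\left(- \frac{1}{262}\right) 3 \sqrt{2}} = \frac{1}{\left(- \frac{3}{262}\right) \sqrt{2}} = - \frac{131 \sqrt{2}}{3}$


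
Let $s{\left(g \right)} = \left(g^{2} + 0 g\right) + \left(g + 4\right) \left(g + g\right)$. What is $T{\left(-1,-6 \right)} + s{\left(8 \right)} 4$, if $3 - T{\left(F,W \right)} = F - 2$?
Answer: $1030$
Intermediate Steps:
$T{\left(F,W \right)} = 5 - F$ ($T{\left(F,W \right)} = 3 - \left(F - 2\right) = 3 - \left(-2 + F\right) = 5 - F$)
$s{\left(g \right)} = g^{2} + 2 g \left(4 + g\right)$ ($s{\left(g \right)} = \left(g^{2} + 0\right) + \left(4 + g\right) 2 g = g^{2} + 2 g \left(4 + g\right)$)
$T{\left(-1,-6 \right)} + s{\left(8 \right)} 4 = \left(5 - -1\right) + 8 \left(8 + 3 \cdot 8\right) 4 = \left(5 + 1\right) + 8 \left(8 + 24\right) 4 = 6 + 8 \cdot 32 \cdot 4 = 6 + 256 \cdot 4 = 6 + 1024 = 1030$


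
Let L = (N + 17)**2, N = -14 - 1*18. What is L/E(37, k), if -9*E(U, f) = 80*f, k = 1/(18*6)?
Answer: -10935/4 ≈ -2733.8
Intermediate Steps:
N = -32 (N = -14 - 18 = -32)
k = 1/108 ≈ 0.0092593
E(U, f) = -80*f/9
L = 225 (L = (-32 + 17)**2 = (-15)**2 = 225)
L/E(37, k) = 225/((-80/9*1/108)) = 225/(-20/243) = 225*(-243/20) = -10935/4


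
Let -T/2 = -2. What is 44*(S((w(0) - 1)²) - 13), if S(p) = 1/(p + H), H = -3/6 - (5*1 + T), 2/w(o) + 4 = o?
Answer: -16764/29 ≈ -578.07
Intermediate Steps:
T = 4 (T = -2*(-2) = 4)
w(o) = 2/(-4 + o)
H = -19/2 (H = -3/6 - (5*1 + 4) = -3*⅙ - (5 + 4) = -½ - 1*9 = -½ - 9 = -19/2 ≈ -9.5000)
S(p) = 1/(-19/2 + p) (S(p) = 1/(p - 19/2) = 1/(-19/2 + p))
44*(S((w(0) - 1)²) - 13) = 44*(2/(-19 + 2*(2/(-4 + 0) - 1)²) - 13) = 44*(2/(-19 + 2*(2/(-4) - 1)²) - 13) = 44*(2/(-19 + 2*(2*(-¼) - 1)²) - 13) = 44*(2/(-19 + 2*(-½ - 1)²) - 13) = 44*(2/(-19 + 2*(-3/2)²) - 13) = 44*(2/(-19 + 2*(9/4)) - 13) = 44*(2/(-19 + 9/2) - 13) = 44*(2/(-29/2) - 13) = 44*(2*(-2/29) - 13) = 44*(-4/29 - 13) = 44*(-381/29) = -16764/29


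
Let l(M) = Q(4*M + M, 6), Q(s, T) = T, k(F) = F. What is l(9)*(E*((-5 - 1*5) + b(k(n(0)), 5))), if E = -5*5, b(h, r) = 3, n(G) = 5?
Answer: 1050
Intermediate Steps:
E = -25
l(M) = 6
l(9)*(E*((-5 - 1*5) + b(k(n(0)), 5))) = 6*(-25*((-5 - 1*5) + 3)) = 6*(-25*((-5 - 5) + 3)) = 6*(-25*(-10 + 3)) = 6*(-25*(-7)) = 6*175 = 1050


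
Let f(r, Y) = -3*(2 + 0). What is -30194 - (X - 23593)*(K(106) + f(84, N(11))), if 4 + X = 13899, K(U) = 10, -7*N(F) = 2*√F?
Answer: 8598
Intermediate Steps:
N(F) = -2*√F/7
f(r, Y) = -6 (f(r, Y) = -3*2 = -6)
X = 13895 (X = -4 + 13899 = 13895)
-30194 - (X - 23593)*(K(106) + f(84, N(11))) = -30194 - (13895 - 23593)*(10 - 6) = -30194 - (-9698)*4 = -30194 - 1*(-38792) = -30194 + 38792 = 8598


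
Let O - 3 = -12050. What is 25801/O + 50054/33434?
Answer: -129815048/201389699 ≈ -0.64460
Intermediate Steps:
O = -12047 (O = 3 - 12050 = -12047)
25801/O + 50054/33434 = 25801/(-12047) + 50054/33434 = 25801*(-1/12047) + 50054*(1/33434) = -25801/12047 + 25027/16717 = -129815048/201389699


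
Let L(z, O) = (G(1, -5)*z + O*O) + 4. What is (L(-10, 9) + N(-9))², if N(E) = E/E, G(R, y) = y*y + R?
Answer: 30276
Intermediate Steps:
G(R, y) = R + y² (G(R, y) = y² + R = R + y²)
N(E) = 1
L(z, O) = 4 + O² + 26*z (L(z, O) = ((1 + (-5)²)*z + O*O) + 4 = ((1 + 25)*z + O²) + 4 = (26*z + O²) + 4 = (O² + 26*z) + 4 = 4 + O² + 26*z)
(L(-10, 9) + N(-9))² = ((4 + 9² + 26*(-10)) + 1)² = ((4 + 81 - 260) + 1)² = (-175 + 1)² = (-174)² = 30276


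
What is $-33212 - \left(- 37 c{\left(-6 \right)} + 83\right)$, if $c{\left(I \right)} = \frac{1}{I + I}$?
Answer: $- \frac{399577}{12} \approx -33298.0$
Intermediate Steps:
$c{\left(I \right)} = \frac{1}{2 I}$
$-33212 - \left(- 37 c{\left(-6 \right)} + 83\right) = -33212 - \left(- 37 \frac{1}{2 \left(-6\right)} + 83\right) = -33212 - \left(- 37 \cdot \frac{1}{2} \left(- \frac{1}{6}\right) + 83\right) = -33212 - \left(\left(-37\right) \left(- \frac{1}{12}\right) + 83\right) = -33212 - \left(\frac{37}{12} + 83\right) = -33212 - \frac{1033}{12} = - \frac{399577}{12}$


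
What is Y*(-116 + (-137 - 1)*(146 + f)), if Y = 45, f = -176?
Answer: 181080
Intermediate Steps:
Y*(-116 + (-137 - 1)*(146 + f)) = 45*(-116 + (-137 - 1)*(146 - 176)) = 45*(-116 - 138*(-30)) = 45*(-116 + 4140) = 45*4024 = 181080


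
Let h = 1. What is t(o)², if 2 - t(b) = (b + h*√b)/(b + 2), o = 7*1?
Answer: (11 - √7)²/81 ≈ 0.86165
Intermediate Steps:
o = 7
t(b) = 2 - (b + √b)/(2 + b) (t(b) = 2 - (b + 1*√b)/(b + 2) = 2 - (b + √b)/(2 + b))
t(o)² = ((4 + 7 - √7)/(2 + 7))² = ((11 - √7)/9)² = (11/9 - √7/9)²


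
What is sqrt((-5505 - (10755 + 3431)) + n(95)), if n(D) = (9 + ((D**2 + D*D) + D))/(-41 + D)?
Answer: 2*I*sqrt(391935)/9 ≈ 139.12*I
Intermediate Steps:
n(D) = (9 + D + 2*D**2)/(-41 + D) (n(D) = (9 + ((D**2 + D**2) + D))/(-41 + D) = (9 + (2*D**2 + D))/(-41 + D) = (9 + (D + 2*D**2))/(-41 + D) = (9 + D + 2*D**2)/(-41 + D))
sqrt((-5505 - (10755 + 3431)) + n(95)) = sqrt((-5505 - (10755 + 3431)) + (9 + 95 + 2*95**2)/(-41 + 95)) = sqrt((-5505 - 1*14186) + (9 + 95 + 2*9025)/54) = sqrt((-5505 - 14186) + (9 + 95 + 18050)/54) = sqrt(-19691 + (1/54)*18154) = sqrt(-19691 + 9077/27) = sqrt(-522580/27) = 2*I*sqrt(391935)/9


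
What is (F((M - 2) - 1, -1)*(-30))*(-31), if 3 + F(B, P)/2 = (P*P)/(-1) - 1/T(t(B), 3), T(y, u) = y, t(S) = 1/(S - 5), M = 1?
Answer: 5580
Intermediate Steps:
t(S) = 1/(-5 + S)
F(B, P) = 4 - 2*B - 2*P² (F(B, P) = -6 + 2*((P*P)/(-1) - 1/(1/(-5 + B))) = -6 + 2*(P²*(-1) - (-5 + B)) = -6 + 2*(-P² + (5 - B)) = -6 + 2*(5 - B - P²) = -6 + (10 - 2*B - 2*P²) = 4 - 2*B - 2*P²)
(F((M - 2) - 1, -1)*(-30))*(-31) = ((4 - 2*((1 - 2) - 1) - 2*(-1)²)*(-30))*(-31) = ((4 - 2*(-1 - 1) - 2*1)*(-30))*(-31) = ((4 - 2*(-2) - 2)*(-30))*(-31) = ((4 + 4 - 2)*(-30))*(-31) = (6*(-30))*(-31) = -180*(-31) = 5580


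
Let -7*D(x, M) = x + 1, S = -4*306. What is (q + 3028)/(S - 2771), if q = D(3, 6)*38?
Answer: -21044/27965 ≈ -0.75251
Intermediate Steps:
S = -1224
D(x, M) = -⅐ - x/7 (D(x, M) = -(x + 1)/7 = -(1 + x)/7 = -⅐ - x/7)
q = -152/7 (q = (-⅐ - ⅐*3)*38 = (-⅐ - 3/7)*38 = -4/7*38 = -152/7 ≈ -21.714)
(q + 3028)/(S - 2771) = (-152/7 + 3028)/(-1224 - 2771) = (21044/7)/(-3995) = (21044/7)*(-1/3995) = -21044/27965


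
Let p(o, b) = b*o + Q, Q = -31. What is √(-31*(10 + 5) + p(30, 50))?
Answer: 2*√251 ≈ 31.686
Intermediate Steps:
p(o, b) = -31 + b*o (p(o, b) = b*o - 31 = -31 + b*o)
√(-31*(10 + 5) + p(30, 50)) = √(-31*(10 + 5) + (-31 + 50*30)) = √(-31*15 + (-31 + 1500)) = √(-465 + 1469) = √1004 = 2*√251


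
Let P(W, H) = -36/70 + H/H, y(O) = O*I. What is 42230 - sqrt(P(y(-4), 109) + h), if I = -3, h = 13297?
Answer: 42230 - 2*sqrt(4072355)/35 ≈ 42115.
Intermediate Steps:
y(O) = -3*O (y(O) = O*(-3) = -3*O)
P(W, H) = 17/35 (P(W, H) = -36*1/70 + 1 = -18/35 + 1 = 17/35)
42230 - sqrt(P(y(-4), 109) + h) = 42230 - sqrt(17/35 + 13297) = 42230 - sqrt(465412/35) = 42230 - 2*sqrt(4072355)/35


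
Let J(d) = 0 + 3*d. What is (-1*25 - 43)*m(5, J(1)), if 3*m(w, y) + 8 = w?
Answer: 68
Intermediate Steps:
J(d) = 3*d
m(w, y) = -8/3 + w/3
(-1*25 - 43)*m(5, J(1)) = (-1*25 - 43)*(-8/3 + (⅓)*5) = (-25 - 43)*(-8/3 + 5/3) = -68*(-1) = 68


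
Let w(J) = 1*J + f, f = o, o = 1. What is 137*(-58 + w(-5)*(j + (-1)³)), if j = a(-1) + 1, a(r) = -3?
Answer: -6302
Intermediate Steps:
f = 1
j = -2 (j = -3 + 1 = -2)
w(J) = 1 + J (w(J) = 1*J + 1 = J + 1 = 1 + J)
137*(-58 + w(-5)*(j + (-1)³)) = 137*(-58 + (1 - 5)*(-2 + (-1)³)) = 137*(-58 - 4*(-2 - 1)) = 137*(-58 - 4*(-3)) = 137*(-58 + 12) = 137*(-46) = -6302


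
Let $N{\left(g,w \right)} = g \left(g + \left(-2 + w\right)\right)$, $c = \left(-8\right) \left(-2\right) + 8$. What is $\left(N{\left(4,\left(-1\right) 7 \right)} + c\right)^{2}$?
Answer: $16$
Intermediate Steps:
$c = 24$ ($c = 16 + 8 = 24$)
$N{\left(g,w \right)} = g \left(-2 + g + w\right)$
$\left(N{\left(4,\left(-1\right) 7 \right)} + c\right)^{2} = \left(4 \left(-2 + 4 - 7\right) + 24\right)^{2} = \left(4 \left(-5\right) + 24\right)^{2} = \left(-20 + 24\right)^{2} = 4^{2} = 16$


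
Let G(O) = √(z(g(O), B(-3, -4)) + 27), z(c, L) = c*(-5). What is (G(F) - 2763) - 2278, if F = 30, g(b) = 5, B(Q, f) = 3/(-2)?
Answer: -5041 + √2 ≈ -5039.6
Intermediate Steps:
B(Q, f) = -3/2 (B(Q, f) = 3*(-½) = -3/2)
z(c, L) = -5*c
G(O) = √2 (G(O) = √(-5*5 + 27) = √(-25 + 27) = √2)
(G(F) - 2763) - 2278 = (√2 - 2763) - 2278 = (-2763 + √2) - 2278 = -5041 + √2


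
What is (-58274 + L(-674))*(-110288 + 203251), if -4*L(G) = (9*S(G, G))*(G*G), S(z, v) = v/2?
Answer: 32016132108389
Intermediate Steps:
S(z, v) = v/2 (S(z, v) = v*(1/2) = v/2)
L(G) = -9*G**3/8 (L(G) = -9*(G/2)*G*G/4 = -9*G/2*G**2/4 = -9*G**3/8)
(-58274 + L(-674))*(-110288 + 203251) = (-58274 - 9/8*(-674)**3)*(-110288 + 203251) = (-58274 - 9/8*(-306182024))*92963 = (-58274 + 344454777)*92963 = 344396503*92963 = 32016132108389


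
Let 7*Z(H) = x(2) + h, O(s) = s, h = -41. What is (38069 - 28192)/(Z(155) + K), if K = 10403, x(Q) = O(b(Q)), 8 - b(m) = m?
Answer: 9877/10398 ≈ 0.94989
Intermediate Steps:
b(m) = 8 - m
x(Q) = 8 - Q
Z(H) = -5 (Z(H) = ((8 - 1*2) - 41)/7 = ((8 - 2) - 41)/7 = (6 - 41)/7 = (⅐)*(-35) = -5)
(38069 - 28192)/(Z(155) + K) = (38069 - 28192)/(-5 + 10403) = 9877/10398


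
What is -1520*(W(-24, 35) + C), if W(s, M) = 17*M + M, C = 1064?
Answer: -2574880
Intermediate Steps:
W(s, M) = 18*M
-1520*(W(-24, 35) + C) = -1520*(18*35 + 1064) = -1520*(630 + 1064) = -1520*1694 = -2574880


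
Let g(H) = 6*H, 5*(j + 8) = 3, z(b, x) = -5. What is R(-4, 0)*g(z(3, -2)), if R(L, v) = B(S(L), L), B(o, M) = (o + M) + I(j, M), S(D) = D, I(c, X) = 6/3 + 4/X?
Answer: 210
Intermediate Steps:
j = -37/5 (j = -8 + (1/5)*3 = -8 + 3/5 = -37/5 ≈ -7.4000)
I(c, X) = 2 + 4/X (I(c, X) = 6*(1/3) + 4/X = 2 + 4/X)
B(o, M) = 2 + M + o + 4/M (B(o, M) = (o + M) + (2 + 4/M) = (M + o) + (2 + 4/M) = 2 + M + o + 4/M)
R(L, v) = 2 + 2*L + 4/L (R(L, v) = 2 + L + L + 4/L = 2 + 2*L + 4/L)
R(-4, 0)*g(z(3, -2)) = (2 + 2*(-4) + 4/(-4))*(6*(-5)) = (2 - 8 + 4*(-1/4))*(-30) = (2 - 8 - 1)*(-30) = -7*(-30) = 210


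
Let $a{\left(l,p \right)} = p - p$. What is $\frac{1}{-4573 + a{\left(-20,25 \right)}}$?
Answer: $- \frac{1}{4573} \approx -0.00021867$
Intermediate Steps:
$a{\left(l,p \right)} = 0$
$\frac{1}{-4573 + a{\left(-20,25 \right)}} = \frac{1}{-4573 + 0} = \frac{1}{-4573} = - \frac{1}{4573}$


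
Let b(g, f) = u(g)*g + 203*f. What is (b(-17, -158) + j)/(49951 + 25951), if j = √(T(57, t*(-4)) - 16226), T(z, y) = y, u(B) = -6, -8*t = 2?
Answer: -15986/37951 + 5*I*√649/75902 ≈ -0.42123 + 0.0016782*I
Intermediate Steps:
t = -¼ (t = -⅛*2 = -¼ ≈ -0.25000)
j = 5*I*√649 (j = √(-¼*(-4) - 16226) = √(1 - 16226) = √(-16225) = 5*I*√649 ≈ 127.38*I)
b(g, f) = -6*g + 203*f
(b(-17, -158) + j)/(49951 + 25951) = ((-6*(-17) + 203*(-158)) + 5*I*√649)/(49951 + 25951) = ((102 - 32074) + 5*I*√649)/75902 = (-31972 + 5*I*√649)*(1/75902) = -15986/37951 + 5*I*√649/75902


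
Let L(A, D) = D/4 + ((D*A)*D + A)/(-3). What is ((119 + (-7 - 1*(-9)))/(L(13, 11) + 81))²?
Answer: 2108304/28504921 ≈ 0.073963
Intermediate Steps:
L(A, D) = -A/3 + D/4 - A*D²/3 (L(A, D) = D*(¼) + ((A*D)*D + A)*(-⅓) = D/4 + (A*D² + A)*(-⅓) = D/4 + (A + A*D²)*(-⅓) = D/4 + (-A/3 - A*D²/3) = -A/3 + D/4 - A*D²/3)
((119 + (-7 - 1*(-9)))/(L(13, 11) + 81))² = ((119 + (-7 - 1*(-9)))/((-⅓*13 + (¼)*11 - ⅓*13*11²) + 81))² = ((119 + (-7 + 9))/((-13/3 + 11/4 - ⅓*13*121) + 81))² = ((119 + 2)/((-13/3 + 11/4 - 1573/3) + 81))² = (121/(-6311/12 + 81))² = (121/(-5339/12))² = (121*(-12/5339))² = (-1452/5339)² = 2108304/28504921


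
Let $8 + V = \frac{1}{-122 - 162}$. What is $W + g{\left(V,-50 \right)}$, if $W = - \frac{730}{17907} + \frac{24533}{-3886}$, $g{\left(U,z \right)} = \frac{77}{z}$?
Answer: $- \frac{6866407226}{869832525} \approx -7.8939$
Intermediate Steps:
$V = - \frac{2273}{284}$ ($V = -8 + \frac{1}{-122 - 162} = -8 + \frac{1}{-284} = -8 - \frac{1}{284} = - \frac{2273}{284} \approx -8.0035$)
$W = - \frac{442149211}{69586602}$ ($W = \left(-730\right) \frac{1}{17907} + 24533 \left(- \frac{1}{3886}\right) = - \frac{730}{17907} - \frac{24533}{3886} = - \frac{442149211}{69586602} \approx -6.3539$)
$W + g{\left(V,-50 \right)} = - \frac{442149211}{69586602} + \frac{77}{-50} = - \frac{442149211}{69586602} + 77 \left(- \frac{1}{50}\right) = - \frac{442149211}{69586602} - \frac{77}{50} = - \frac{6866407226}{869832525}$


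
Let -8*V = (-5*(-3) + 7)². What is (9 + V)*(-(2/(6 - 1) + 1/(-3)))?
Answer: 103/30 ≈ 3.4333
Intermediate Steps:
V = -121/2 (V = -(-5*(-3) + 7)²/8 = -(15 + 7)²/8 = -⅛*22² = -⅛*484 = -121/2 ≈ -60.500)
(9 + V)*(-(2/(6 - 1) + 1/(-3))) = (9 - 121/2)*(-(2/(6 - 1) + 1/(-3))) = -(-103)*(2/5 + 1*(-⅓))/2 = -(-103)*(2*(⅕) - ⅓)/2 = -(-103)*(⅖ - ⅓)/2 = -(-103)/(2*15) = -103/2*(-1/15) = 103/30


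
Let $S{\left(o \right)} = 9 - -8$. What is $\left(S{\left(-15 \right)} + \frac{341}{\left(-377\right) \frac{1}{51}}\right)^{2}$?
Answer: $\frac{120604324}{142129} \approx 848.56$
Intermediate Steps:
$S{\left(o \right)} = 17$ ($S{\left(o \right)} = 9 + 8 = 17$)
$\left(S{\left(-15 \right)} + \frac{341}{\left(-377\right) \frac{1}{51}}\right)^{2} = \left(17 + \frac{341}{\left(-377\right) \frac{1}{51}}\right)^{2} = \left(17 + \frac{341}{- \frac{377}{51}}\right)^{2} = \left(17 + 341 \left(- \frac{51}{377}\right)\right)^{2} = \left(17 - \frac{17391}{377}\right)^{2} = \left(- \frac{10982}{377}\right)^{2} = \frac{120604324}{142129}$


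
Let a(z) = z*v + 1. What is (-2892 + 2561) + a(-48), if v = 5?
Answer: -570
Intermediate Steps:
a(z) = 1 + 5*z (a(z) = z*5 + 1 = 5*z + 1 = 1 + 5*z)
(-2892 + 2561) + a(-48) = (-2892 + 2561) + (1 + 5*(-48)) = -331 + (1 - 240) = -331 - 239 = -570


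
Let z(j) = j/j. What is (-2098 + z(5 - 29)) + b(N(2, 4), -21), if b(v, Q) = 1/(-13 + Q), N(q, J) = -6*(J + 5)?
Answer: -71299/34 ≈ -2097.0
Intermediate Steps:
N(q, J) = -30 - 6*J (N(q, J) = -6*(5 + J) = -3*(10 + 2*J) = -30 - 6*J)
z(j) = 1
(-2098 + z(5 - 29)) + b(N(2, 4), -21) = (-2098 + 1) + 1/(-13 - 21) = -2097 + 1/(-34) = -2097 - 1/34 = -71299/34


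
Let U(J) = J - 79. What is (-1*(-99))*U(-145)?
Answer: -22176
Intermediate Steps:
U(J) = -79 + J
(-1*(-99))*U(-145) = (-1*(-99))*(-79 - 145) = 99*(-224) = -22176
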